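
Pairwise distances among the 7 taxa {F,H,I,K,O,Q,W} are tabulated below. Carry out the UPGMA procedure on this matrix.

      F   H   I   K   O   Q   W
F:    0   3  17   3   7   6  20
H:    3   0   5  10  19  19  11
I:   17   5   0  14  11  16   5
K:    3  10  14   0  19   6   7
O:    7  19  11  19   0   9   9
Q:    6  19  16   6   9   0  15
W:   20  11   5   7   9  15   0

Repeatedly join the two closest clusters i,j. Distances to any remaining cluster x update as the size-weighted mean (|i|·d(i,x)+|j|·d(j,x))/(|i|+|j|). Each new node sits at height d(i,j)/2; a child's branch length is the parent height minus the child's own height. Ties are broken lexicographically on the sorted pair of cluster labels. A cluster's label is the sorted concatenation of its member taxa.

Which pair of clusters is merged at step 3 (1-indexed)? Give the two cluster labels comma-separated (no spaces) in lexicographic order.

K,Q

step 1: merge (F,H) at d=3; branch lengths F→3/2, H→3/2; new cluster FH
  updated: d(FH,I)=11, d(FH,K)=13/2, d(FH,O)=13, d(FH,Q)=25/2, d(FH,W)=31/2
step 2: merge (I,W) at d=5; branch lengths I→5/2, W→5/2; new cluster IW
  updated: d(FH,IW)=53/4, d(IW,K)=21/2, d(IW,O)=10, d(IW,Q)=31/2
step 3: merge (K,Q) at d=6; branch lengths K→3, Q→3; new cluster KQ
  updated: d(FH,KQ)=19/2, d(IW,KQ)=13, d(KQ,O)=14
step 4: merge (FH,KQ) at d=19/2; branch lengths FH→13/4, KQ→7/4; new cluster FHKQ
  updated: d(FHKQ,IW)=105/8, d(FHKQ,O)=27/2
step 5: merge (IW,O) at d=10; branch lengths IW→5/2, O→5; new cluster IOW
  updated: d(FHKQ,IOW)=53/4
step 6: merge (FHKQ,IOW) at d=53/4; branch lengths FHKQ→15/8, IOW→13/8; new cluster FHIKOQW
final tree: (((F:3/2,H:3/2):13/4,(K:3,Q:3):7/4):15/8,((I:5/2,W:5/2):5/2,O:5):13/8)
total length: 30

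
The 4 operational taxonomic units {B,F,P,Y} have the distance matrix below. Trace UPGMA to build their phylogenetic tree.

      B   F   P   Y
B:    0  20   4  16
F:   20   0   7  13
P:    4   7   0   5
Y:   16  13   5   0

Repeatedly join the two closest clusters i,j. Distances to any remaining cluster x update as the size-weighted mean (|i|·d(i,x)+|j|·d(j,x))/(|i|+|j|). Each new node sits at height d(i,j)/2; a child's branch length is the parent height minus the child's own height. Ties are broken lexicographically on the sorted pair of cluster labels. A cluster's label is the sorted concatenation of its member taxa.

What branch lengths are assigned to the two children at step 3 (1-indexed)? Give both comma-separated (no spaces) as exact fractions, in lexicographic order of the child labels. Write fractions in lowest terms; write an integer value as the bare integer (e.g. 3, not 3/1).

17/12,20/3

step 1: merge (B,P) at d=4; branch lengths B→2, P→2; new cluster BP
  updated: d(BP,F)=27/2, d(BP,Y)=21/2
step 2: merge (BP,Y) at d=21/2; branch lengths BP→13/4, Y→21/4; new cluster BPY
  updated: d(BPY,F)=40/3
step 3: merge (BPY,F) at d=40/3; branch lengths BPY→17/12, F→20/3; new cluster BFPY
final tree: (((B:2,P:2):13/4,Y:21/4):17/12,F:20/3)
total length: 247/12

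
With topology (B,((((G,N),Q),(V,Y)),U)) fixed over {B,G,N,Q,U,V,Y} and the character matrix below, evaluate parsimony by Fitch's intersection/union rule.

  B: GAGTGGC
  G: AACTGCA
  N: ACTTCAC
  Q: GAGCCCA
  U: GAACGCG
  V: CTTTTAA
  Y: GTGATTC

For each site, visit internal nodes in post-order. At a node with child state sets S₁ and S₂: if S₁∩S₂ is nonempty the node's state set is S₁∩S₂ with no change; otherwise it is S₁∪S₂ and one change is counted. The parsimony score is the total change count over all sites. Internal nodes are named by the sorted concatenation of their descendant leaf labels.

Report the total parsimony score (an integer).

22

[col 0] GN: children G:{A}, N:{A} ∩→ {A}; cost 0
[col 0] GNQ: children GN:{A}, Q:{G} ∪→ {A,G}; cost 1
[col 0] VY: children V:{C}, Y:{G} ∪→ {C,G}; cost 1
[col 0] GNQVY: children GNQ:{A,G}, VY:{C,G} ∩→ {G}; cost 0
[col 0] GNQUVY: children GNQVY:{G}, U:{G} ∩→ {G}; cost 0
[col 0] BGNQUVY: children B:{G}, GNQUVY:{G} ∩→ {G}; cost 0
[col 1] GN: children G:{A}, N:{C} ∪→ {A,C}; cost 1
[col 1] GNQ: children GN:{A,C}, Q:{A} ∩→ {A}; cost 0
[col 1] VY: children V:{T}, Y:{T} ∩→ {T}; cost 0
[col 1] GNQVY: children GNQ:{A}, VY:{T} ∪→ {A,T}; cost 1
[col 1] GNQUVY: children GNQVY:{A,T}, U:{A} ∩→ {A}; cost 0
[col 1] BGNQUVY: children B:{A}, GNQUVY:{A} ∩→ {A}; cost 0
[col 2] GN: children G:{C}, N:{T} ∪→ {C,T}; cost 1
[col 2] GNQ: children GN:{C,T}, Q:{G} ∪→ {C,G,T}; cost 1
[col 2] VY: children V:{T}, Y:{G} ∪→ {G,T}; cost 1
[col 2] GNQVY: children GNQ:{C,G,T}, VY:{G,T} ∩→ {G,T}; cost 0
[col 2] GNQUVY: children GNQVY:{G,T}, U:{A} ∪→ {A,G,T}; cost 1
[col 2] BGNQUVY: children B:{G}, GNQUVY:{A,G,T} ∩→ {G}; cost 0
[col 3] GN: children G:{T}, N:{T} ∩→ {T}; cost 0
[col 3] GNQ: children GN:{T}, Q:{C} ∪→ {C,T}; cost 1
[col 3] VY: children V:{T}, Y:{A} ∪→ {A,T}; cost 1
[col 3] GNQVY: children GNQ:{C,T}, VY:{A,T} ∩→ {T}; cost 0
[col 3] GNQUVY: children GNQVY:{T}, U:{C} ∪→ {C,T}; cost 1
[col 3] BGNQUVY: children B:{T}, GNQUVY:{C,T} ∩→ {T}; cost 0
[col 4] GN: children G:{G}, N:{C} ∪→ {C,G}; cost 1
[col 4] GNQ: children GN:{C,G}, Q:{C} ∩→ {C}; cost 0
[col 4] VY: children V:{T}, Y:{T} ∩→ {T}; cost 0
[col 4] GNQVY: children GNQ:{C}, VY:{T} ∪→ {C,T}; cost 1
[col 4] GNQUVY: children GNQVY:{C,T}, U:{G} ∪→ {C,G,T}; cost 1
[col 4] BGNQUVY: children B:{G}, GNQUVY:{C,G,T} ∩→ {G}; cost 0
[col 5] GN: children G:{C}, N:{A} ∪→ {A,C}; cost 1
[col 5] GNQ: children GN:{A,C}, Q:{C} ∩→ {C}; cost 0
[col 5] VY: children V:{A}, Y:{T} ∪→ {A,T}; cost 1
[col 5] GNQVY: children GNQ:{C}, VY:{A,T} ∪→ {A,C,T}; cost 1
[col 5] GNQUVY: children GNQVY:{A,C,T}, U:{C} ∩→ {C}; cost 0
[col 5] BGNQUVY: children B:{G}, GNQUVY:{C} ∪→ {C,G}; cost 1
[col 6] GN: children G:{A}, N:{C} ∪→ {A,C}; cost 1
[col 6] GNQ: children GN:{A,C}, Q:{A} ∩→ {A}; cost 0
[col 6] VY: children V:{A}, Y:{C} ∪→ {A,C}; cost 1
[col 6] GNQVY: children GNQ:{A}, VY:{A,C} ∩→ {A}; cost 0
[col 6] GNQUVY: children GNQVY:{A}, U:{G} ∪→ {A,G}; cost 1
[col 6] BGNQUVY: children B:{C}, GNQUVY:{A,G} ∪→ {A,C,G}; cost 1
per-site changes: [2, 2, 4, 3, 3, 4, 4]; total = 22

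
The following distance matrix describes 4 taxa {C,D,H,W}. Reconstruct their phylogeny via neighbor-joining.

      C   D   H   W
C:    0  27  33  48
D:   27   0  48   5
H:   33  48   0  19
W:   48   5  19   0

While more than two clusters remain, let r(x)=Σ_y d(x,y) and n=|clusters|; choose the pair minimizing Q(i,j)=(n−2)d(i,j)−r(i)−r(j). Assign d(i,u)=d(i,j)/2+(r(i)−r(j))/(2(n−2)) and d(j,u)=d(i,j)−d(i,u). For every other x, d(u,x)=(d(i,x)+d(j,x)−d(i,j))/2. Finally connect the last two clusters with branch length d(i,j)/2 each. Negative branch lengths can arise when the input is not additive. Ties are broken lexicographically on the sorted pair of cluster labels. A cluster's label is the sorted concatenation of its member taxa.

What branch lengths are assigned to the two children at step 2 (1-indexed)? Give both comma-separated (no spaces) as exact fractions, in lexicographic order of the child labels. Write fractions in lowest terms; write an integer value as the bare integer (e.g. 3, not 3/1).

33/2,9/2

step 1: merge (C,H) at d=33, Q=-142; branch lengths C→37/2, H→29/2; new cluster CH
  updated: d(CH,D)=21, d(CH,W)=17
step 2: merge (CH,D) at d=21, Q=-43; branch lengths CH→33/2, D→9/2; new cluster CDH
  updated: d(CDH,W)=1/2
step 3: merge (CDH,W) at d=1/2; branch lengths CDH→1/4, W→1/4; new cluster CDHW
final tree: (((C:37/2,H:29/2):33/2,D:9/2):1/4,W:1/4)
total length: 109/2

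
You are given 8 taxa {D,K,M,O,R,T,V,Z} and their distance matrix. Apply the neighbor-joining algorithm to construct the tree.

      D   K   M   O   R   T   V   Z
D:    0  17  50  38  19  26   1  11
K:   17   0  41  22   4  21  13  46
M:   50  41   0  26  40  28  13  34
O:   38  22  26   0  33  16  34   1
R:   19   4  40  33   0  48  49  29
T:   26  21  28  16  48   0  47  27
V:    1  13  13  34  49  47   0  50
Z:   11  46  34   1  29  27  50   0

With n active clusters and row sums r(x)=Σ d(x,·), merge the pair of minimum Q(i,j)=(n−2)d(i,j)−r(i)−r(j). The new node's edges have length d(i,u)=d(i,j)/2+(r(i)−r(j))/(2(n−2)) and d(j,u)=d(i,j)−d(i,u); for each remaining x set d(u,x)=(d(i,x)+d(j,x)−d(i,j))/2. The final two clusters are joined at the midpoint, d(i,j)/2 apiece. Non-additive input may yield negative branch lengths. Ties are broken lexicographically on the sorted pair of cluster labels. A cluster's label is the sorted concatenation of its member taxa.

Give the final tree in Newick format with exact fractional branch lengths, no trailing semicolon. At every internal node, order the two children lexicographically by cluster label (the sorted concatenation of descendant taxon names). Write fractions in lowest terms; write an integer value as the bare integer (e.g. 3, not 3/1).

(((((D:-13/4,V:17/4):257/24,(K:-19/10,R:59/10):271/24):267/32,M:493/32):91/32,(O:-39/16,Z:55/16):323/32):349/64,T:349/64)

iteration 1: select D,V (d=1, Q=-363); attach at lengths (-13/4, 17/4); label the merged cluster DV
  updated: d(DV,K)=29/2, d(DV,M)=31, d(DV,O)=71/2, d(DV,R)=67/2, d(DV,T)=36, d(DV,Z)=30
iteration 2: select K,R (d=4, Q=-316); attach at lengths (-19/10, 59/10); label the merged cluster KR
  updated: d(DV,KR)=22, d(KR,M)=77/2, d(KR,O)=51/2, d(KR,T)=65/2, d(KR,Z)=71/2
iteration 3: select O,Z (d=1, Q=-455/2); attach at lengths (-39/16, 55/16); label the merged cluster OZ
  updated: d(DV,OZ)=129/4, d(KR,OZ)=30, d(M,OZ)=59/2, d(OZ,T)=21
iteration 4: select DV,KR (d=22, Q=-713/4); attach at lengths (257/24, 271/24); label the merged cluster DKRV
  updated: d(DKRV,M)=95/4, d(DKRV,OZ)=161/8, d(DKRV,T)=93/4
iteration 5: select DKRV,M (d=95/4, Q=-807/8); attach at lengths (267/32, 493/32); label the merged cluster DKMRV
  updated: d(DKMRV,OZ)=207/16, d(DKMRV,T)=55/4
iteration 6: select DKMRV,OZ (d=207/16, Q=-763/16); attach at lengths (91/32, 323/32); label the merged cluster DKMORVZ
  updated: d(DKMORVZ,T)=349/32
iteration 7: select DKMORVZ,T (d=349/32); attach at lengths (349/64, 349/64); label the merged cluster DKMORTVZ
final tree: (((((D:-13/4,V:17/4):257/24,(K:-19/10,R:59/10):271/24):267/32,M:493/32):91/32,(O:-39/16,Z:55/16):323/32):349/64,T:349/64)
total length: 2419/32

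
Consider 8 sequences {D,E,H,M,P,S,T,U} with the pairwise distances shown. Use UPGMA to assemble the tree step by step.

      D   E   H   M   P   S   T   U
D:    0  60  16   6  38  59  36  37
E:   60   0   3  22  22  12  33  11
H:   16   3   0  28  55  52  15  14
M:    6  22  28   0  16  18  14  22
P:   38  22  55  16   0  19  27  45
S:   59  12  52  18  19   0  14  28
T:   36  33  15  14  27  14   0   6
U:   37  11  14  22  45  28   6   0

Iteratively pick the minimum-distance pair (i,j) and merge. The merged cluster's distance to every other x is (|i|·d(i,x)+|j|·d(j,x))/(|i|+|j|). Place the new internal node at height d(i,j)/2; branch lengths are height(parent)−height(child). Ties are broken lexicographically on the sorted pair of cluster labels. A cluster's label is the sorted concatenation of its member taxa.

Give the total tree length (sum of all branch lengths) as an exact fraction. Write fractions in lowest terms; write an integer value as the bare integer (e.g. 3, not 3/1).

3503/48

step 1: merge (E,H) at d=3; branch lengths E→3/2, H→3/2; new cluster EH
  updated: d(D,EH)=38, d(EH,M)=25, d(EH,P)=77/2, d(EH,S)=32, d(EH,T)=24, d(EH,U)=25/2
step 2: merge (D,M) at d=6; branch lengths D→3, M→3; new cluster DM
  updated: d(DM,EH)=63/2, d(DM,P)=27, d(DM,S)=77/2, d(DM,T)=25, d(DM,U)=59/2
step 3: merge (T,U) at d=6; branch lengths T→3, U→3; new cluster TU
  updated: d(DM,TU)=109/4, d(EH,TU)=73/4, d(P,TU)=36, d(S,TU)=21
step 4: merge (EH,TU) at d=73/4; branch lengths EH→61/8, TU→49/8; new cluster EHTU
  updated: d(DM,EHTU)=235/8, d(EHTU,P)=149/4, d(EHTU,S)=53/2
step 5: merge (P,S) at d=19; branch lengths P→19/2, S→19/2; new cluster PS
  updated: d(DM,PS)=131/4, d(EHTU,PS)=255/8
step 6: merge (DM,EHTU) at d=235/8; branch lengths DM→187/16, EHTU→89/16; new cluster DEHMTU
  updated: d(DEHMTU,PS)=193/6
step 7: merge (DEHMTU,PS) at d=193/6; branch lengths DEHMTU→67/48, PS→79/12; new cluster DEHMPSTU
final tree: (((D:3,M:3):187/16,((E:3/2,H:3/2):61/8,(T:3,U:3):49/8):89/16):67/48,(P:19/2,S:19/2):79/12)
total length: 3503/48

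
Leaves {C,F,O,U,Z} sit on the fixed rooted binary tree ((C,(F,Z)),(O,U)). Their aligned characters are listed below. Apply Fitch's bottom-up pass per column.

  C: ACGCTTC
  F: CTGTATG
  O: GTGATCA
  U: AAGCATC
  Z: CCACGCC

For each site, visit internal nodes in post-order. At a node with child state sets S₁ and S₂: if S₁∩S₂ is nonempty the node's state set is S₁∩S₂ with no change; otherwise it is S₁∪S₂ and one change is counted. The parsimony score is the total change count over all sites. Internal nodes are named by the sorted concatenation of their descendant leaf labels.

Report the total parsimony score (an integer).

site 0, node FZ: F={C} ∩ Z={C} → {C} (+0)
site 0, node CFZ: C={A} ∪ FZ={C} → {A,C} (+1)
site 0, node OU: O={G} ∪ U={A} → {A,G} (+1)
site 0, node CFOUZ: CFZ={A,C} ∩ OU={A,G} → {A} (+0)
site 1, node FZ: F={T} ∪ Z={C} → {C,T} (+1)
site 1, node CFZ: C={C} ∩ FZ={C,T} → {C} (+0)
site 1, node OU: O={T} ∪ U={A} → {A,T} (+1)
site 1, node CFOUZ: CFZ={C} ∪ OU={A,T} → {A,C,T} (+1)
site 2, node FZ: F={G} ∪ Z={A} → {A,G} (+1)
site 2, node CFZ: C={G} ∩ FZ={A,G} → {G} (+0)
site 2, node OU: O={G} ∩ U={G} → {G} (+0)
site 2, node CFOUZ: CFZ={G} ∩ OU={G} → {G} (+0)
site 3, node FZ: F={T} ∪ Z={C} → {C,T} (+1)
site 3, node CFZ: C={C} ∩ FZ={C,T} → {C} (+0)
site 3, node OU: O={A} ∪ U={C} → {A,C} (+1)
site 3, node CFOUZ: CFZ={C} ∩ OU={A,C} → {C} (+0)
site 4, node FZ: F={A} ∪ Z={G} → {A,G} (+1)
site 4, node CFZ: C={T} ∪ FZ={A,G} → {A,G,T} (+1)
site 4, node OU: O={T} ∪ U={A} → {A,T} (+1)
site 4, node CFOUZ: CFZ={A,G,T} ∩ OU={A,T} → {A,T} (+0)
site 5, node FZ: F={T} ∪ Z={C} → {C,T} (+1)
site 5, node CFZ: C={T} ∩ FZ={C,T} → {T} (+0)
site 5, node OU: O={C} ∪ U={T} → {C,T} (+1)
site 5, node CFOUZ: CFZ={T} ∩ OU={C,T} → {T} (+0)
site 6, node FZ: F={G} ∪ Z={C} → {C,G} (+1)
site 6, node CFZ: C={C} ∩ FZ={C,G} → {C} (+0)
site 6, node OU: O={A} ∪ U={C} → {A,C} (+1)
site 6, node CFOUZ: CFZ={C} ∩ OU={A,C} → {C} (+0)
per-site changes: [2, 3, 1, 2, 3, 2, 2]; total = 15

15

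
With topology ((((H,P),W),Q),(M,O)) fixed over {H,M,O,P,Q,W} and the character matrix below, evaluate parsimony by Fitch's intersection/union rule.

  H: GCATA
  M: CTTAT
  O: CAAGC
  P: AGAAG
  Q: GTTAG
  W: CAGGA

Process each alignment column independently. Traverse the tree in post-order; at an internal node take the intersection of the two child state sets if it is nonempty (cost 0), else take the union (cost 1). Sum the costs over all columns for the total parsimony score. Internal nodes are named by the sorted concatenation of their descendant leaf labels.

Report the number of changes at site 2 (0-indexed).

HP@0: {G} ∪ {A} = {A,G} (union, +1)
HPW@0: {A,G} ∪ {C} = {A,C,G} (union, +1)
HPQW@0: {A,C,G} ∩ {G} = {G} (intersection, +0)
MO@0: {C} ∩ {C} = {C} (intersection, +0)
HMOPQW@0: {G} ∪ {C} = {C,G} (union, +1)
HP@1: {C} ∪ {G} = {C,G} (union, +1)
HPW@1: {C,G} ∪ {A} = {A,C,G} (union, +1)
HPQW@1: {A,C,G} ∪ {T} = {A,C,G,T} (union, +1)
MO@1: {T} ∪ {A} = {A,T} (union, +1)
HMOPQW@1: {A,C,G,T} ∩ {A,T} = {A,T} (intersection, +0)
HP@2: {A} ∩ {A} = {A} (intersection, +0)
HPW@2: {A} ∪ {G} = {A,G} (union, +1)
HPQW@2: {A,G} ∪ {T} = {A,G,T} (union, +1)
MO@2: {T} ∪ {A} = {A,T} (union, +1)
HMOPQW@2: {A,G,T} ∩ {A,T} = {A,T} (intersection, +0)
HP@3: {T} ∪ {A} = {A,T} (union, +1)
HPW@3: {A,T} ∪ {G} = {A,G,T} (union, +1)
HPQW@3: {A,G,T} ∩ {A} = {A} (intersection, +0)
MO@3: {A} ∪ {G} = {A,G} (union, +1)
HMOPQW@3: {A} ∩ {A,G} = {A} (intersection, +0)
HP@4: {A} ∪ {G} = {A,G} (union, +1)
HPW@4: {A,G} ∩ {A} = {A} (intersection, +0)
HPQW@4: {A} ∪ {G} = {A,G} (union, +1)
MO@4: {T} ∪ {C} = {C,T} (union, +1)
HMOPQW@4: {A,G} ∪ {C,T} = {A,C,G,T} (union, +1)
per-site changes: [3, 4, 3, 3, 4]; total = 17

3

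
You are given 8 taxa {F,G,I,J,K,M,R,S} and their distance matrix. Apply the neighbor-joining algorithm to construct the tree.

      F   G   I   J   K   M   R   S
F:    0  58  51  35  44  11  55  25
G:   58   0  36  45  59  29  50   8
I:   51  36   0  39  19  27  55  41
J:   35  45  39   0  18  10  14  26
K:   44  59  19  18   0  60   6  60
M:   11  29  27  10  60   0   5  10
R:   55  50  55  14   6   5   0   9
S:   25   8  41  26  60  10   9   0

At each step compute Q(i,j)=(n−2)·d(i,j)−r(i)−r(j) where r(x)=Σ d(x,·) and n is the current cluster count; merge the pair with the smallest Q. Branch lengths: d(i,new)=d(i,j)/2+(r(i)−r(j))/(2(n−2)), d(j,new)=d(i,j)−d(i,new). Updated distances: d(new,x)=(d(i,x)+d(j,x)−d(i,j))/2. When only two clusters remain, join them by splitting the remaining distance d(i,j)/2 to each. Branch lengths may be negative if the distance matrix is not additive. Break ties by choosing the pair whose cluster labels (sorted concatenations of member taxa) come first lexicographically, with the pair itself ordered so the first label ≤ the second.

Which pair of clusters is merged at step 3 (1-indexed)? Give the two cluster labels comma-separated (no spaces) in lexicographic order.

J,KR

step 1: merge (K,R) at d=6, Q=-424; branch lengths K→9, R→-3; new cluster KR
  updated: d(F,KR)=93/2, d(G,KR)=103/2, d(I,KR)=34, d(J,KR)=13, d(KR,M)=59/2, d(KR,S)=63/2
step 2: merge (G,S) at d=8, Q=-329; branch lengths G→63/5, S→-23/5; new cluster GS
  updated: d(F,GS)=75/2, d(GS,I)=69/2, d(GS,J)=63/2, d(GS,KR)=75/2, d(GS,M)=31/2
step 3: merge (J,KR) at d=13, Q=-237; branch lengths J→5/2, KR→21/2; new cluster JKR
  updated: d(F,JKR)=137/4, d(GS,JKR)=28, d(I,JKR)=30, d(JKR,M)=53/4
step 4: merge (F,M) at d=11, Q=-335/2; branch lengths F→50/3, M→-17/3; new cluster FM
  updated: d(FM,GS)=21, d(FM,I)=67/2, d(FM,JKR)=73/4
step 5: merge (FM,GS) at d=21, Q=-457/4; branch lengths FM→125/16, GS→211/16; new cluster FGMS
  updated: d(FGMS,I)=47/2, d(FGMS,JKR)=101/8
step 6: merge (FGMS,I) at d=47/2, Q=-529/8; branch lengths FGMS→49/16, I→327/16; new cluster FGIMS
  updated: d(FGIMS,JKR)=153/16
step 7: merge (FGIMS,JKR) at d=153/16; branch lengths FGIMS→153/32, JKR→153/32; new cluster FGIJKMRS
final tree: ((((F:50/3,M:-17/3):125/16,(G:63/5,S:-23/5):211/16):49/16,I:327/16):153/32,(J:5/2,(K:9,R:-3):21/2):153/32)
total length: 1473/16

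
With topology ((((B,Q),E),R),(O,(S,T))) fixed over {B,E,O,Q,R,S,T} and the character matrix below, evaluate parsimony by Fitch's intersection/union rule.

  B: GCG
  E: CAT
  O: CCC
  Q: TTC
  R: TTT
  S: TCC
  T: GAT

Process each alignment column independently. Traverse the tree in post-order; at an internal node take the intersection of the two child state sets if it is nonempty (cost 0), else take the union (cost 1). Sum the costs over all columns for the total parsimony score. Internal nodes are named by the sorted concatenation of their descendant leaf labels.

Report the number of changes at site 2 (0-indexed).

4

site 0, node BQ: B={G} ∪ Q={T} → {G,T} (+1)
site 0, node BEQ: BQ={G,T} ∪ E={C} → {C,G,T} (+1)
site 0, node BEQR: BEQ={C,G,T} ∩ R={T} → {T} (+0)
site 0, node ST: S={T} ∪ T={G} → {G,T} (+1)
site 0, node OST: O={C} ∪ ST={G,T} → {C,G,T} (+1)
site 0, node BEOQRST: BEQR={T} ∩ OST={C,G,T} → {T} (+0)
site 1, node BQ: B={C} ∪ Q={T} → {C,T} (+1)
site 1, node BEQ: BQ={C,T} ∪ E={A} → {A,C,T} (+1)
site 1, node BEQR: BEQ={A,C,T} ∩ R={T} → {T} (+0)
site 1, node ST: S={C} ∪ T={A} → {A,C} (+1)
site 1, node OST: O={C} ∩ ST={A,C} → {C} (+0)
site 1, node BEOQRST: BEQR={T} ∪ OST={C} → {C,T} (+1)
site 2, node BQ: B={G} ∪ Q={C} → {C,G} (+1)
site 2, node BEQ: BQ={C,G} ∪ E={T} → {C,G,T} (+1)
site 2, node BEQR: BEQ={C,G,T} ∩ R={T} → {T} (+0)
site 2, node ST: S={C} ∪ T={T} → {C,T} (+1)
site 2, node OST: O={C} ∩ ST={C,T} → {C} (+0)
site 2, node BEOQRST: BEQR={T} ∪ OST={C} → {C,T} (+1)
per-site changes: [4, 4, 4]; total = 12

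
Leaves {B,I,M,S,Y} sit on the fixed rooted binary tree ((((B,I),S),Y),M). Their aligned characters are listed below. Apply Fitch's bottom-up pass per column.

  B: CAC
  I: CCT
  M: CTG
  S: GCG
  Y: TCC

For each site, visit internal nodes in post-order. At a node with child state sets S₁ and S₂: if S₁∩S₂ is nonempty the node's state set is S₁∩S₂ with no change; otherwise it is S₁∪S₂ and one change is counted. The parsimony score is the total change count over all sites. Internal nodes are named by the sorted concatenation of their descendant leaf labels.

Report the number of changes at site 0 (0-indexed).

site 0, node BI: B={C} ∩ I={C} → {C} (+0)
site 0, node BIS: BI={C} ∪ S={G} → {C,G} (+1)
site 0, node BISY: BIS={C,G} ∪ Y={T} → {C,G,T} (+1)
site 0, node BIMSY: BISY={C,G,T} ∩ M={C} → {C} (+0)
site 1, node BI: B={A} ∪ I={C} → {A,C} (+1)
site 1, node BIS: BI={A,C} ∩ S={C} → {C} (+0)
site 1, node BISY: BIS={C} ∩ Y={C} → {C} (+0)
site 1, node BIMSY: BISY={C} ∪ M={T} → {C,T} (+1)
site 2, node BI: B={C} ∪ I={T} → {C,T} (+1)
site 2, node BIS: BI={C,T} ∪ S={G} → {C,G,T} (+1)
site 2, node BISY: BIS={C,G,T} ∩ Y={C} → {C} (+0)
site 2, node BIMSY: BISY={C} ∪ M={G} → {C,G} (+1)
per-site changes: [2, 2, 3]; total = 7

2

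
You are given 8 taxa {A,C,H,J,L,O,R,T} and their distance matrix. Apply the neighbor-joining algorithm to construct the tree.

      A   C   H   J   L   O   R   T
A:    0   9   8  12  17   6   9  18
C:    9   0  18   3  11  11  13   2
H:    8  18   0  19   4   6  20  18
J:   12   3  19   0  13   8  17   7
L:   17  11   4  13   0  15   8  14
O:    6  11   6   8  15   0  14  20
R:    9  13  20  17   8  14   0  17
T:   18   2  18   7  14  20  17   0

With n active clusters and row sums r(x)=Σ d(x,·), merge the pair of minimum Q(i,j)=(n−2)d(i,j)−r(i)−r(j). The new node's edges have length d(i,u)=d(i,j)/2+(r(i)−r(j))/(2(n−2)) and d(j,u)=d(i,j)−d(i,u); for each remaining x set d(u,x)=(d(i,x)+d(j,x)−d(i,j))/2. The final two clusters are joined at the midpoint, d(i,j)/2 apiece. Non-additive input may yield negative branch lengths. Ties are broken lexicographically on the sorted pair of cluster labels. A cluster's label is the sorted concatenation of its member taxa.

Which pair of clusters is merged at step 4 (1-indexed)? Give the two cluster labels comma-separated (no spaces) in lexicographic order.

A,R

1. join C+T (d=2, Q=-151) ⇒ CT; edges |C|=-17/12, |T|=41/12
  updated: d(A,CT)=25/2, d(CT,H)=17, d(CT,J)=4, d(CT,L)=23/2, d(CT,O)=29/2, d(CT,R)=14
2. join CT+J (d=4, Q=-253/2) ⇒ CJT; edges |CT|=41/20, |J|=39/20
  updated: d(A,CJT)=41/4, d(CJT,H)=16, d(CJT,L)=41/4, d(CJT,O)=37/4, d(CJT,R)=27/2
3. join H+L (d=4, Q=-369/4) ⇒ HL; edges |H|=63/32, |L|=65/32
  updated: d(A,HL)=21/2, d(CJT,HL)=89/8, d(HL,O)=17/2, d(HL,R)=12
4. join A+R (d=9, Q=-229/4) ⇒ AR; edges |A|=19/8, |R|=53/8
  updated: d(AR,CJT)=59/8, d(AR,HL)=27/4, d(AR,O)=11/2
5. join AR+CJT (d=59/8, Q=-261/8) ⇒ ACJRT; edges |AR|=53/32, |CJT|=183/32
  updated: d(ACJRT,HL)=21/4, d(ACJRT,O)=59/16
6. join ACJRT+HL (d=21/4, Q=-279/16) ⇒ ACHJLRT; edges |ACJRT|=7/32, |HL|=161/32
  updated: d(ACHJLRT,O)=111/32
7. join ACHJLRT+O (d=111/32) ⇒ ACHJLORT; edges |ACHJLRT|=111/64, |O|=111/64
final tree: ((((A:19/8,R:53/8):53/32,((C:-17/12,T:41/12):41/20,J:39/20):183/32):7/32,(H:63/32,L:65/32):161/32):111/64,O:111/64)
total length: 1123/32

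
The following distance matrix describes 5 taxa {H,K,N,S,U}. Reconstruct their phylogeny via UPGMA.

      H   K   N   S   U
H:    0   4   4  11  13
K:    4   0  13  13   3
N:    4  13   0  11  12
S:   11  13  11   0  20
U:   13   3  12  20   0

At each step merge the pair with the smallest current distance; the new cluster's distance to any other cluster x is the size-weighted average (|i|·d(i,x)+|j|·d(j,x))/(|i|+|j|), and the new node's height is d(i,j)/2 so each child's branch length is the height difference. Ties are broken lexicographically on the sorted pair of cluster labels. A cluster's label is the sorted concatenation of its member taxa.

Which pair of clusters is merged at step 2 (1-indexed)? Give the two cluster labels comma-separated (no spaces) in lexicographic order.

step 1: merge (K,U) at d=3; branch lengths K→3/2, U→3/2; new cluster KU
  updated: d(H,KU)=17/2, d(KU,N)=25/2, d(KU,S)=33/2
step 2: merge (H,N) at d=4; branch lengths H→2, N→2; new cluster HN
  updated: d(HN,KU)=21/2, d(HN,S)=11
step 3: merge (HN,KU) at d=21/2; branch lengths HN→13/4, KU→15/4; new cluster HKNU
  updated: d(HKNU,S)=55/4
step 4: merge (HKNU,S) at d=55/4; branch lengths HKNU→13/8, S→55/8; new cluster HKNSU
final tree: (((H:2,N:2):13/4,(K:3/2,U:3/2):15/4):13/8,S:55/8)
total length: 45/2

H,N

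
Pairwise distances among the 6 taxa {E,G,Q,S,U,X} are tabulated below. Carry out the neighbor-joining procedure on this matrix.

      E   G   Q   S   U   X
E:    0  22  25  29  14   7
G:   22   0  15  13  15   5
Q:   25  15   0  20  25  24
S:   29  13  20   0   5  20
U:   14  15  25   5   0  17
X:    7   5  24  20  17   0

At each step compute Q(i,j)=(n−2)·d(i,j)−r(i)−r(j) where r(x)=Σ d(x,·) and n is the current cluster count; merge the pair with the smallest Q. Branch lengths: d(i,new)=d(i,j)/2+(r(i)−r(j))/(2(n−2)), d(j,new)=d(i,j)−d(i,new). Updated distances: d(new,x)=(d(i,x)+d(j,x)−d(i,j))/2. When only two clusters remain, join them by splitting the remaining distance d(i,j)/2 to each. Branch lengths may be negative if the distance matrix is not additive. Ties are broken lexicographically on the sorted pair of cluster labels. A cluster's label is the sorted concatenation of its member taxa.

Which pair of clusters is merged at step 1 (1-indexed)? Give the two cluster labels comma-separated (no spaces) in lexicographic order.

1. join S+U (d=5, Q=-143) ⇒ SU; edges |S|=31/8, |U|=9/8
  updated: d(E,SU)=19, d(G,SU)=23/2, d(Q,SU)=20, d(SU,X)=16
2. join E+X (d=7, Q=-104) ⇒ EX; edges |E|=7, |X|=0
  updated: d(EX,G)=10, d(EX,Q)=21, d(EX,SU)=14
3. join EX+SU (d=14, Q=-125/2) ⇒ ESUX; edges |EX|=55/8, |SU|=57/8
  updated: d(ESUX,G)=15/4, d(ESUX,Q)=27/2
4. join ESUX+G (d=15/4, Q=-129/4) ⇒ EGSUX; edges |ESUX|=9/8, |G|=21/8
  updated: d(EGSUX,Q)=99/8
5. join EGSUX+Q (d=99/8) ⇒ EGQSUX; edges |EGSUX|=99/16, |Q|=99/16
final tree: ((((E:7,X:0):55/8,(S:31/8,U:9/8):57/8):9/8,G:21/8):99/16,Q:99/16)
total length: 337/8

S,U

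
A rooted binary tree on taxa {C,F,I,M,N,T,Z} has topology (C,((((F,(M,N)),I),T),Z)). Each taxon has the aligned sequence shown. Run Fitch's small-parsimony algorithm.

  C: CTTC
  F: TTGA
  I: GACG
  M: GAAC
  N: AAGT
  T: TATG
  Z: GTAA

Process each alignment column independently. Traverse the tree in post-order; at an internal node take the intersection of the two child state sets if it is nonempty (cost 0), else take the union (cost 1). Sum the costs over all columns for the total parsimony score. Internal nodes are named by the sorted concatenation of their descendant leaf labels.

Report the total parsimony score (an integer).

15

MN@0: {G} ∪ {A} = {A,G} (union, +1)
FMN@0: {T} ∪ {A,G} = {A,G,T} (union, +1)
FIMN@0: {A,G,T} ∩ {G} = {G} (intersection, +0)
FIMNT@0: {G} ∪ {T} = {G,T} (union, +1)
FIMNTZ@0: {G,T} ∩ {G} = {G} (intersection, +0)
CFIMNTZ@0: {C} ∪ {G} = {C,G} (union, +1)
MN@1: {A} ∩ {A} = {A} (intersection, +0)
FMN@1: {T} ∪ {A} = {A,T} (union, +1)
FIMN@1: {A,T} ∩ {A} = {A} (intersection, +0)
FIMNT@1: {A} ∩ {A} = {A} (intersection, +0)
FIMNTZ@1: {A} ∪ {T} = {A,T} (union, +1)
CFIMNTZ@1: {T} ∩ {A,T} = {T} (intersection, +0)
MN@2: {A} ∪ {G} = {A,G} (union, +1)
FMN@2: {G} ∩ {A,G} = {G} (intersection, +0)
FIMN@2: {G} ∪ {C} = {C,G} (union, +1)
FIMNT@2: {C,G} ∪ {T} = {C,G,T} (union, +1)
FIMNTZ@2: {C,G,T} ∪ {A} = {A,C,G,T} (union, +1)
CFIMNTZ@2: {T} ∩ {A,C,G,T} = {T} (intersection, +0)
MN@3: {C} ∪ {T} = {C,T} (union, +1)
FMN@3: {A} ∪ {C,T} = {A,C,T} (union, +1)
FIMN@3: {A,C,T} ∪ {G} = {A,C,G,T} (union, +1)
FIMNT@3: {A,C,G,T} ∩ {G} = {G} (intersection, +0)
FIMNTZ@3: {G} ∪ {A} = {A,G} (union, +1)
CFIMNTZ@3: {C} ∪ {A,G} = {A,C,G} (union, +1)
per-site changes: [4, 2, 4, 5]; total = 15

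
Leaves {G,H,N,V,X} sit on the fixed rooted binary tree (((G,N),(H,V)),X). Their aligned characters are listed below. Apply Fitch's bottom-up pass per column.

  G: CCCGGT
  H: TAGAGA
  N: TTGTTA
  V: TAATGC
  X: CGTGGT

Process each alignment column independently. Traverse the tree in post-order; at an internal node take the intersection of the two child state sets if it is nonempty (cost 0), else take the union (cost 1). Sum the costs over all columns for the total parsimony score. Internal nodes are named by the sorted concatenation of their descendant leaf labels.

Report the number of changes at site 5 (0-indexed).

3

[col 0] GN: children G:{C}, N:{T} ∪→ {C,T}; cost 1
[col 0] HV: children H:{T}, V:{T} ∩→ {T}; cost 0
[col 0] GHNV: children GN:{C,T}, HV:{T} ∩→ {T}; cost 0
[col 0] GHNVX: children GHNV:{T}, X:{C} ∪→ {C,T}; cost 1
[col 1] GN: children G:{C}, N:{T} ∪→ {C,T}; cost 1
[col 1] HV: children H:{A}, V:{A} ∩→ {A}; cost 0
[col 1] GHNV: children GN:{C,T}, HV:{A} ∪→ {A,C,T}; cost 1
[col 1] GHNVX: children GHNV:{A,C,T}, X:{G} ∪→ {A,C,G,T}; cost 1
[col 2] GN: children G:{C}, N:{G} ∪→ {C,G}; cost 1
[col 2] HV: children H:{G}, V:{A} ∪→ {A,G}; cost 1
[col 2] GHNV: children GN:{C,G}, HV:{A,G} ∩→ {G}; cost 0
[col 2] GHNVX: children GHNV:{G}, X:{T} ∪→ {G,T}; cost 1
[col 3] GN: children G:{G}, N:{T} ∪→ {G,T}; cost 1
[col 3] HV: children H:{A}, V:{T} ∪→ {A,T}; cost 1
[col 3] GHNV: children GN:{G,T}, HV:{A,T} ∩→ {T}; cost 0
[col 3] GHNVX: children GHNV:{T}, X:{G} ∪→ {G,T}; cost 1
[col 4] GN: children G:{G}, N:{T} ∪→ {G,T}; cost 1
[col 4] HV: children H:{G}, V:{G} ∩→ {G}; cost 0
[col 4] GHNV: children GN:{G,T}, HV:{G} ∩→ {G}; cost 0
[col 4] GHNVX: children GHNV:{G}, X:{G} ∩→ {G}; cost 0
[col 5] GN: children G:{T}, N:{A} ∪→ {A,T}; cost 1
[col 5] HV: children H:{A}, V:{C} ∪→ {A,C}; cost 1
[col 5] GHNV: children GN:{A,T}, HV:{A,C} ∩→ {A}; cost 0
[col 5] GHNVX: children GHNV:{A}, X:{T} ∪→ {A,T}; cost 1
per-site changes: [2, 3, 3, 3, 1, 3]; total = 15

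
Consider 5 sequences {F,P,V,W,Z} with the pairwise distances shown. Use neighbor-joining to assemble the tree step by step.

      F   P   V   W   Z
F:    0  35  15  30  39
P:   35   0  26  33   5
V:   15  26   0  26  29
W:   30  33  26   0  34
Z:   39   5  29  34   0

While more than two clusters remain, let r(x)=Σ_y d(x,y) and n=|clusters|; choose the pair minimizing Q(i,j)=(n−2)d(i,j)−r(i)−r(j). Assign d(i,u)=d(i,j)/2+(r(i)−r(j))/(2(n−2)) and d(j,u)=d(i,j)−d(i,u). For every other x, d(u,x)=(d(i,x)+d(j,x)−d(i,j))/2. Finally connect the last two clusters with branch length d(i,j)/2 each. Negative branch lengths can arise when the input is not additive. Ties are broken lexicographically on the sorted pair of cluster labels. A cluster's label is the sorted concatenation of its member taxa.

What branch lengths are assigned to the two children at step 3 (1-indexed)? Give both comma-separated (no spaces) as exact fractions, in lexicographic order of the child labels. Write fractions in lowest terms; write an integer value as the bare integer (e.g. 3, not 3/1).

step 1: merge (P,Z) at d=5, Q=-191; branch lengths P→7/6, Z→23/6; new cluster PZ
  updated: d(F,PZ)=69/2, d(PZ,V)=25, d(PZ,W)=31
step 2: merge (F,V) at d=15, Q=-231/2; branch lengths F→87/8, V→33/8; new cluster FV
  updated: d(FV,PZ)=89/4, d(FV,W)=41/2
step 3: merge (FV,PZ) at d=89/4, Q=-295/4; branch lengths FV→47/8, PZ→131/8; new cluster FPVZ
  updated: d(FPVZ,W)=117/8
step 4: merge (FPVZ,W) at d=117/8; branch lengths FPVZ→117/16, W→117/16; new cluster FPVWZ
final tree: (((F:87/8,V:33/8):47/8,(P:7/6,Z:23/6):131/8):117/16,W:117/16)
total length: 455/8

47/8,131/8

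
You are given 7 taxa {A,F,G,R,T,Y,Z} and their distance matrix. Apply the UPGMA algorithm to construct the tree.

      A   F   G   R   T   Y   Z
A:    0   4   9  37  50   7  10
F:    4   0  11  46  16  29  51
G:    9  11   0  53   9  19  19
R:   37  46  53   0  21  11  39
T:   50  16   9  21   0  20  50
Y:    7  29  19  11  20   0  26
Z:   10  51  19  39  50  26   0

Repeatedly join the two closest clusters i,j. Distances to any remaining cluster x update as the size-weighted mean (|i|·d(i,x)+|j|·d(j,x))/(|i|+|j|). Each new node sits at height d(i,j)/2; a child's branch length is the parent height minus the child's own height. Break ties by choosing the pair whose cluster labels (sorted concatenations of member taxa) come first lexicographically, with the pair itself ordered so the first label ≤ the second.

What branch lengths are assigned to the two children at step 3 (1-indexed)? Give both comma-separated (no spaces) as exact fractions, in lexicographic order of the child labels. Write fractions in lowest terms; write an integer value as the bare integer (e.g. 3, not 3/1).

iteration 1: select A,F (d=4); attach at lengths (2, 2); label the merged cluster AF
  updated: d(AF,G)=10, d(AF,R)=83/2, d(AF,T)=33, d(AF,Y)=18, d(AF,Z)=61/2
iteration 2: select G,T (d=9); attach at lengths (9/2, 9/2); label the merged cluster GT
  updated: d(AF,GT)=43/2, d(GT,R)=37, d(GT,Y)=39/2, d(GT,Z)=69/2
iteration 3: select R,Y (d=11); attach at lengths (11/2, 11/2); label the merged cluster RY
  updated: d(AF,RY)=119/4, d(GT,RY)=113/4, d(RY,Z)=65/2
iteration 4: select AF,GT (d=43/2); attach at lengths (35/4, 25/4); label the merged cluster AFGT
  updated: d(AFGT,RY)=29, d(AFGT,Z)=65/2
iteration 5: select AFGT,RY (d=29); attach at lengths (15/4, 9); label the merged cluster AFGRTY
  updated: d(AFGRTY,Z)=65/2
iteration 6: select AFGRTY,Z (d=65/2); attach at lengths (7/4, 65/4); label the merged cluster AFGRTYZ
final tree: ((((A:2,F:2):35/4,(G:9/2,T:9/2):25/4):15/4,(R:11/2,Y:11/2):9):7/4,Z:65/4)
total length: 279/4

11/2,11/2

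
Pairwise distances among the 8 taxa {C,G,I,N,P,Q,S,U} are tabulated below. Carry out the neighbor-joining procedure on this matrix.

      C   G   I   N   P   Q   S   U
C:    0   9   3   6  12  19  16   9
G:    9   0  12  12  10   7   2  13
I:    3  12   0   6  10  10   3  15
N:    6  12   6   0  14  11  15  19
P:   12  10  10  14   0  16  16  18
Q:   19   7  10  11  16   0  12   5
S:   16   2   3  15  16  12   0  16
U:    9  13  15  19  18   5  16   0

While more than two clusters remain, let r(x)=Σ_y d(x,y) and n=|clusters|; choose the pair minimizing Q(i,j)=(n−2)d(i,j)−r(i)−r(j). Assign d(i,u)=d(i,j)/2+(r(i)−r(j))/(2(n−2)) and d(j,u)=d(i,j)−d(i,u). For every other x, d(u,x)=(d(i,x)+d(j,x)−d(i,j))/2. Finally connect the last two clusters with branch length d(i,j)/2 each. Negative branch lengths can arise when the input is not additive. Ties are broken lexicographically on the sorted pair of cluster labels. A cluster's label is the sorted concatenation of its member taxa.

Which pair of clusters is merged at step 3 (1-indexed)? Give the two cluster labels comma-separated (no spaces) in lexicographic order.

step 1: merge (Q,U) at d=5, Q=-145; branch lengths Q→5/4, U→15/4; new cluster QU
  updated: d(C,QU)=23/2, d(G,QU)=15/2, d(I,QU)=10, d(N,QU)=25/2, d(P,QU)=29/2, d(QU,S)=23/2
step 2: merge (G,S) at d=2, Q=-106; branch lengths G→-1/10, S→21/10; new cluster GS
  updated: d(C,GS)=23/2, d(GS,I)=13/2, d(GS,N)=25/2, d(GS,P)=12, d(GS,QU)=17/2
step 3: merge (GS,QU) at d=17/2, Q=-74; branch lengths GS→7/2, QU→5; new cluster GQSU
  updated: d(C,GQSU)=29/4, d(GQSU,I)=4, d(GQSU,N)=33/4, d(GQSU,P)=9
step 4: merge (GQSU,P) at d=9, Q=-93/2; branch lengths GQSU→7/4, P→29/4; new cluster GPQSU
  updated: d(C,GPQSU)=41/8, d(GPQSU,I)=5/2, d(GPQSU,N)=53/8
step 5: merge (C,N) at d=6, Q=-83/4; branch lengths C→15/8, N→33/8; new cluster CN
  updated: d(CN,GPQSU)=23/8, d(CN,I)=3/2
step 6: merge (CN,GPQSU) at d=23/8, Q=-55/8; branch lengths CN→15/16, GPQSU→31/16; new cluster CGNPQSU
  updated: d(CGNPQSU,I)=9/16
step 7: merge (CGNPQSU,I) at d=9/16; branch lengths CGNPQSU→9/32, I→9/32; new cluster CGINPQSU
final tree: (((C:15/8,N:33/8):15/16,(((G:-1/10,S:21/10):7/2,(Q:5/4,U:15/4):5):7/4,P:29/4):31/16):9/32,I:9/32)
total length: 543/16

GS,QU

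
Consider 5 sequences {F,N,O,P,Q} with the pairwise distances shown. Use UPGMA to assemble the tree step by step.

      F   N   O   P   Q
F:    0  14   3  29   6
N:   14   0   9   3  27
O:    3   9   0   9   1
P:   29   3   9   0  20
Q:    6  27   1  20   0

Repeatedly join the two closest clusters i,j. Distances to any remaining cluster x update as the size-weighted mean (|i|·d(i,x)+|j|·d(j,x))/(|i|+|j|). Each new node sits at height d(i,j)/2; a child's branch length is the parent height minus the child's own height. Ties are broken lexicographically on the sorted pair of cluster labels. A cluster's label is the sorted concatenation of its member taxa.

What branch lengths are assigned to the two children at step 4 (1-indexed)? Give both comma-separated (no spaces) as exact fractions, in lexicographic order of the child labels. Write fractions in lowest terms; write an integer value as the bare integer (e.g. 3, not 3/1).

27/4,15/2

iteration 1: select O,Q (d=1); attach at lengths (1/2, 1/2); label the merged cluster OQ
  updated: d(F,OQ)=9/2, d(N,OQ)=18, d(OQ,P)=29/2
iteration 2: select N,P (d=3); attach at lengths (3/2, 3/2); label the merged cluster NP
  updated: d(F,NP)=43/2, d(NP,OQ)=65/4
iteration 3: select F,OQ (d=9/2); attach at lengths (9/4, 7/4); label the merged cluster FOQ
  updated: d(FOQ,NP)=18
iteration 4: select FOQ,NP (d=18); attach at lengths (27/4, 15/2); label the merged cluster FNOPQ
final tree: ((F:9/4,(O:1/2,Q:1/2):7/4):27/4,(N:3/2,P:3/2):15/2)
total length: 89/4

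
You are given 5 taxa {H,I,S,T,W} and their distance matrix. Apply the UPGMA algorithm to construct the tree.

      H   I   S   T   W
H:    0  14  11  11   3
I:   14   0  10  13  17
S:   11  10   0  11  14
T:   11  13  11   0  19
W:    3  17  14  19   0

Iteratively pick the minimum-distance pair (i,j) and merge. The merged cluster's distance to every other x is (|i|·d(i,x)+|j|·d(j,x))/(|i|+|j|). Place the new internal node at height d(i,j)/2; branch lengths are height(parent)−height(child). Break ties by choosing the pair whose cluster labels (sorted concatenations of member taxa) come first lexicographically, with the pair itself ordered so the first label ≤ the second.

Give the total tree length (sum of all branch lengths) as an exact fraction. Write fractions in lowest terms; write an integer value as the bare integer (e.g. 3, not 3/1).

step 1: merge (H,W) at d=3; branch lengths H→3/2, W→3/2; new cluster HW
  updated: d(HW,I)=31/2, d(HW,S)=25/2, d(HW,T)=15
step 2: merge (I,S) at d=10; branch lengths I→5, S→5; new cluster IS
  updated: d(HW,IS)=14, d(IS,T)=12
step 3: merge (IS,T) at d=12; branch lengths IS→1, T→6; new cluster IST
  updated: d(HW,IST)=43/3
step 4: merge (HW,IST) at d=43/3; branch lengths HW→17/3, IST→7/6; new cluster HISTW
final tree: ((H:3/2,W:3/2):17/3,((I:5,S:5):1,T:6):7/6)
total length: 161/6

161/6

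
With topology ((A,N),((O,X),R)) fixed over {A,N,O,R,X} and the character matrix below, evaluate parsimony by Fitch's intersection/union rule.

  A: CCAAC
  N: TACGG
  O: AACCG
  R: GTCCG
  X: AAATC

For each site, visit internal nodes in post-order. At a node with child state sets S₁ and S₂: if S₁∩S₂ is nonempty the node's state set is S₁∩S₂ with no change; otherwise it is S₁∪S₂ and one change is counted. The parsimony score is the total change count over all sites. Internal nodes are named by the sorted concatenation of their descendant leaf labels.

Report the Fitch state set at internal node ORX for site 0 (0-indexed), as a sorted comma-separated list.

site 0, node AN: A={C} ∪ N={T} → {C,T} (+1)
site 0, node OX: O={A} ∩ X={A} → {A} (+0)
site 0, node ORX: OX={A} ∪ R={G} → {A,G} (+1)
site 0, node ANORX: AN={C,T} ∪ ORX={A,G} → {A,C,G,T} (+1)
site 1, node AN: A={C} ∪ N={A} → {A,C} (+1)
site 1, node OX: O={A} ∩ X={A} → {A} (+0)
site 1, node ORX: OX={A} ∪ R={T} → {A,T} (+1)
site 1, node ANORX: AN={A,C} ∩ ORX={A,T} → {A} (+0)
site 2, node AN: A={A} ∪ N={C} → {A,C} (+1)
site 2, node OX: O={C} ∪ X={A} → {A,C} (+1)
site 2, node ORX: OX={A,C} ∩ R={C} → {C} (+0)
site 2, node ANORX: AN={A,C} ∩ ORX={C} → {C} (+0)
site 3, node AN: A={A} ∪ N={G} → {A,G} (+1)
site 3, node OX: O={C} ∪ X={T} → {C,T} (+1)
site 3, node ORX: OX={C,T} ∩ R={C} → {C} (+0)
site 3, node ANORX: AN={A,G} ∪ ORX={C} → {A,C,G} (+1)
site 4, node AN: A={C} ∪ N={G} → {C,G} (+1)
site 4, node OX: O={G} ∪ X={C} → {C,G} (+1)
site 4, node ORX: OX={C,G} ∩ R={G} → {G} (+0)
site 4, node ANORX: AN={C,G} ∩ ORX={G} → {G} (+0)
per-site changes: [3, 2, 2, 3, 2]; total = 12

A,G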